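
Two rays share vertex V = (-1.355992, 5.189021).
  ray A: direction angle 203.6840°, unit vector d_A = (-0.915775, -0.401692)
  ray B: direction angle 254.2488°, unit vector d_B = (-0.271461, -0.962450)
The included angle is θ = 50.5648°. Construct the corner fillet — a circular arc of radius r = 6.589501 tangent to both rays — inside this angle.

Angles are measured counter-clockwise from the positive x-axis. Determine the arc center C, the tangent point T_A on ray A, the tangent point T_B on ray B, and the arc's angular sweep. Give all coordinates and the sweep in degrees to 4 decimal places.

center=(-11.4853,-6.4496) T_A=(-14.1322,-0.4151) T_B=(-5.1432,-8.2384) sweep=129.4352

bisector direction at 228.9664° = (-0.656502,-0.754325)
center distance |VC| = r/sin(θ/2) = 6.589501/sin(25.2824°) = 15.429191
C = V + |VC|·bis = (-11.4853,-6.4496)
T_A = V + ((C−V)·d_A)·d_A = V + 13.9513·d_A = (-14.1322,-0.4151)
T_B = V + ((C−V)·d_B)·d_B = V + 13.9513·d_B = (-5.1432,-8.2384)
sweep = 180° − θ = 129.4352°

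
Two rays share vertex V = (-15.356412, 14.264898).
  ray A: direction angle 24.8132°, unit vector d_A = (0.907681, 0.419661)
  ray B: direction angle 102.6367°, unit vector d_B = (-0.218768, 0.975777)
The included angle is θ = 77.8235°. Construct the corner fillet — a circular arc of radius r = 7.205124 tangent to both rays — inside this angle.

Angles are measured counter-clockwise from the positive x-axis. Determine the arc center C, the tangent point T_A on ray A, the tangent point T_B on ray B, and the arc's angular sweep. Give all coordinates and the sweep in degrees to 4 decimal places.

bisector direction at 63.7249° = (0.442681,0.896679)
center distance |VC| = r/sin(θ/2) = 7.205124/sin(38.9117°) = 11.470887
C = V + |VC|·bis = (-10.2785,24.5506)
T_A = V + ((C−V)·d_A)·d_A = V + 8.9257·d_A = (-7.2548,18.0107)
T_B = V + ((C−V)·d_B)·d_B = V + 8.9257·d_B = (-17.3091,22.9744)
sweep = 180° − θ = 102.1765°

center=(-10.2785,24.5506) T_A=(-7.2548,18.0107) T_B=(-17.3091,22.9744) sweep=102.1765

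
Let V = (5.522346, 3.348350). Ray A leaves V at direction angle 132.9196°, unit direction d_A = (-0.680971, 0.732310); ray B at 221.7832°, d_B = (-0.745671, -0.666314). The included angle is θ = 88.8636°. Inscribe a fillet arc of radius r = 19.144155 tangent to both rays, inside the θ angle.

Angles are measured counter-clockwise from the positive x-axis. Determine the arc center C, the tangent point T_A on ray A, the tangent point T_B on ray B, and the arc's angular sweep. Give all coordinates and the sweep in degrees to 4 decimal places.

center=(-21.7949,4.6120) T_A=(-7.7754,17.6487) T_B=(-9.0389,-9.6632) sweep=91.1364

bisector direction at 177.3514° = (-0.998932,0.046210)
center distance |VC| = r/sin(θ/2) = 19.144155/sin(44.4318°) = 27.346458
C = V + |VC|·bis = (-21.7949,4.6120)
T_A = V + ((C−V)·d_A)·d_A = V + 19.5277·d_A = (-7.7754,17.6487)
T_B = V + ((C−V)·d_B)·d_B = V + 19.5277·d_B = (-9.0389,-9.6632)
sweep = 180° − θ = 91.1364°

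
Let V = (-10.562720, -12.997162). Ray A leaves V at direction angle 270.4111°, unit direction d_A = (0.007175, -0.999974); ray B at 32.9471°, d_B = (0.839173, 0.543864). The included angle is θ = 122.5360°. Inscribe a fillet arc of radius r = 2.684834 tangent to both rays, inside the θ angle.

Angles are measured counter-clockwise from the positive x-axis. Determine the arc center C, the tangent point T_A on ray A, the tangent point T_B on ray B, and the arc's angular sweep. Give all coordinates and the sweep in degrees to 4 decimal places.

center=(-7.8674,-14.4497) T_A=(-10.5522,-14.4690) T_B=(-9.3276,-12.1967) sweep=57.4640

bisector direction at 331.6791° = (0.880304,-0.474409)
center distance |VC| = r/sin(θ/2) = 2.684834/sin(61.2680°) = 3.061811
C = V + |VC|·bis = (-7.8674,-14.4497)
T_A = V + ((C−V)·d_A)·d_A = V + 1.4719·d_A = (-10.5522,-14.4690)
T_B = V + ((C−V)·d_B)·d_B = V + 1.4719·d_B = (-9.3276,-12.1967)
sweep = 180° − θ = 57.4640°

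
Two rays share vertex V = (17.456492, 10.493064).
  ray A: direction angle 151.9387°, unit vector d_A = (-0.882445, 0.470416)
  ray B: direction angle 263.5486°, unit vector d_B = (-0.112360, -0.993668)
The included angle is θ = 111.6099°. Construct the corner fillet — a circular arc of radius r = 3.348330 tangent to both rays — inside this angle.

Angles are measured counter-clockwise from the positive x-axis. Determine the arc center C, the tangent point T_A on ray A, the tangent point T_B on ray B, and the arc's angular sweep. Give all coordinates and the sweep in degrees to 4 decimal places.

center=(13.8737,8.6086) T_A=(15.4488,11.5633) T_B=(17.2009,8.2324) sweep=68.3901

bisector direction at 207.7437° = (-0.885039,-0.465516)
center distance |VC| = r/sin(θ/2) = 3.348330/sin(55.8049°) = 4.048135
C = V + |VC|·bis = (13.8737,8.6086)
T_A = V + ((C−V)·d_A)·d_A = V + 2.2751·d_A = (15.4488,11.5633)
T_B = V + ((C−V)·d_B)·d_B = V + 2.2751·d_B = (17.2009,8.2324)
sweep = 180° − θ = 68.3901°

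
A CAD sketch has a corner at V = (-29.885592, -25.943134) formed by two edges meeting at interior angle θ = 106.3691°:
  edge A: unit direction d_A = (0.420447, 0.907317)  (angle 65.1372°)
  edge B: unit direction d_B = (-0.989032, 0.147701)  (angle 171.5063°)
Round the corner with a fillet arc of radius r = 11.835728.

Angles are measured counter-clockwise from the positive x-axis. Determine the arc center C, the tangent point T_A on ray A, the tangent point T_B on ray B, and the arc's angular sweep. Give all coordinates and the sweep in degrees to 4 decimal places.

bisector direction at 118.3218° = (-0.474422,0.880297)
center distance |VC| = r/sin(θ/2) = 11.835728/sin(53.1846°) = 14.784130
C = V + |VC|·bis = (-36.8995,-12.9287)
T_A = V + ((C−V)·d_A)·d_A = V + 8.8592·d_A = (-26.1608,-17.9050)
T_B = V + ((C−V)·d_B)·d_B = V + 8.8592·d_B = (-38.6477,-24.6346)
sweep = 180° − θ = 73.6309°

center=(-36.8995,-12.9287) T_A=(-26.1608,-17.9050) T_B=(-38.6477,-24.6346) sweep=73.6309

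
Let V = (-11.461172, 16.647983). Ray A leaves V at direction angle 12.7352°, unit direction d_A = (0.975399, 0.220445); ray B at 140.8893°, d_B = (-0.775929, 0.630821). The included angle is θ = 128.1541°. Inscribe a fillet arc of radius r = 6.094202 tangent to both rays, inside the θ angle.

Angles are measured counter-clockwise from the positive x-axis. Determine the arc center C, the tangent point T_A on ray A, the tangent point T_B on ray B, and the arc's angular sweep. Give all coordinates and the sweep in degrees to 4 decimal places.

bisector direction at 76.8122° = (0.228143,0.973628)
center distance |VC| = r/sin(θ/2) = 6.094202/sin(64.0770°) = 6.775983
C = V + |VC|·bis = (-9.9153,23.2453)
T_A = V + ((C−V)·d_A)·d_A = V + 2.9622·d_A = (-8.5718,17.3010)
T_B = V + ((C−V)·d_B)·d_B = V + 2.9622·d_B = (-13.7596,18.5166)
sweep = 180° − θ = 51.8459°

center=(-9.9153,23.2453) T_A=(-8.5718,17.3010) T_B=(-13.7596,18.5166) sweep=51.8459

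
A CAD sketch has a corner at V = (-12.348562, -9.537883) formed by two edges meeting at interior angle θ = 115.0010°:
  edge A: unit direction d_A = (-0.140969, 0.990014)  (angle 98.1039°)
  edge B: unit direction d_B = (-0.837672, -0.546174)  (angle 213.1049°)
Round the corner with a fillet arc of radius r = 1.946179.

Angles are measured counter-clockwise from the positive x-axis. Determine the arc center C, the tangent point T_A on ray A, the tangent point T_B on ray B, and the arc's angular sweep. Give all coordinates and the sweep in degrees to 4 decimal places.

bisector direction at 155.6044° = (-0.910715,0.413034)
center distance |VC| = r/sin(θ/2) = 1.946179/sin(57.5005°) = 2.307550
C = V + |VC|·bis = (-14.4501,-8.5848)
T_A = V + ((C−V)·d_A)·d_A = V + 1.2398·d_A = (-12.5233,-8.3104)
T_B = V + ((C−V)·d_B)·d_B = V + 1.2398·d_B = (-13.3871,-10.2150)
sweep = 180° − θ = 64.9990°

center=(-14.4501,-8.5848) T_A=(-12.5233,-8.3104) T_B=(-13.3871,-10.2150) sweep=64.9990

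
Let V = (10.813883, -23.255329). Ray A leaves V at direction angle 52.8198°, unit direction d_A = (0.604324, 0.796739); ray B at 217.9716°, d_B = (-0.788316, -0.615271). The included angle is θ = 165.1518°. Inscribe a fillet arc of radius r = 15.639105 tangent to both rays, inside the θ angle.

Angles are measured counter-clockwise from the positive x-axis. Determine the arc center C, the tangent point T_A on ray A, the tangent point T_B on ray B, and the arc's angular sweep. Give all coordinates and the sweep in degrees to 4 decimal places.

bisector direction at 135.3957° = (-0.711973,0.702206)
center distance |VC| = r/sin(θ/2) = 15.639105/sin(82.5759°) = 15.771318
C = V + |VC|·bis = (-0.4149,-12.1806)
T_A = V + ((C−V)·d_A)·d_A = V + 2.0379·d_A = (12.0454,-21.6317)
T_B = V + ((C−V)·d_B)·d_B = V + 2.0379·d_B = (9.2074,-24.5092)
sweep = 180° − θ = 14.8482°

center=(-0.4149,-12.1806) T_A=(12.0454,-21.6317) T_B=(9.2074,-24.5092) sweep=14.8482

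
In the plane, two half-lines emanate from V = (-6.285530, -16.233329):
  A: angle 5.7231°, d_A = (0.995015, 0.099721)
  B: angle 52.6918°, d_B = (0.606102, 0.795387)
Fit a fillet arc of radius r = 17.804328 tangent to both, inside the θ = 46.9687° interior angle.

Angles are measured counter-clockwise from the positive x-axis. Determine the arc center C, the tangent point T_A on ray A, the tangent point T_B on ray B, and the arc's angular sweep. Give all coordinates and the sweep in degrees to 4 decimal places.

center=(32.7125,5.5686) T_A=(34.4880,-12.1470) T_B=(18.5512,16.3598) sweep=133.0313

bisector direction at 29.2074° = (0.872859,0.487973)
center distance |VC| = r/sin(θ/2) = 17.804328/sin(23.4843°) = 44.678525
C = V + |VC|·bis = (32.7125,5.5686)
T_A = V + ((C−V)·d_A)·d_A = V + 40.9778·d_A = (34.4880,-12.1470)
T_B = V + ((C−V)·d_B)·d_B = V + 40.9778·d_B = (18.5512,16.3598)
sweep = 180° − θ = 133.0313°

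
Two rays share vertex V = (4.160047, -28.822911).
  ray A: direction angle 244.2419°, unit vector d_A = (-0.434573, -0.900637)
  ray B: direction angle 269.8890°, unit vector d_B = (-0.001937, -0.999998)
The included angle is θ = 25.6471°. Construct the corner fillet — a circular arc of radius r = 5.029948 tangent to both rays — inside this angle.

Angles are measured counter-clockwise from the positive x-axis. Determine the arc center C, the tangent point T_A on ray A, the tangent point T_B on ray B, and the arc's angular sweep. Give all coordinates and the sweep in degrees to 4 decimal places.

bisector direction at 257.0654° = (-0.223838,-0.974626)
center distance |VC| = r/sin(θ/2) = 5.029948/sin(12.8235°) = 22.662600
C = V + |VC|·bis = (-0.9127,-50.9105)
T_A = V + ((C−V)·d_A)·d_A = V + 22.0974·d_A = (-5.4429,-48.7246)
T_B = V + ((C−V)·d_B)·d_B = V + 22.0974·d_B = (4.1172,-50.9202)
sweep = 180° − θ = 154.3529°

center=(-0.9127,-50.9105) T_A=(-5.4429,-48.7246) T_B=(4.1172,-50.9202) sweep=154.3529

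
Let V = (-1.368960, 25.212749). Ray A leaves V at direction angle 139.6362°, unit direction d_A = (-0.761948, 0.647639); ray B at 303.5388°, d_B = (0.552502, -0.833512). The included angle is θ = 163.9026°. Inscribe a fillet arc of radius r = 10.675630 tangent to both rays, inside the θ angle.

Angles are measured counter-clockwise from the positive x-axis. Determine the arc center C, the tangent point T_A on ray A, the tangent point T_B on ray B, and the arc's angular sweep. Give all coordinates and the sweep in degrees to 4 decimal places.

bisector direction at 221.5875° = (-0.747943,-0.663763)
center distance |VC| = r/sin(θ/2) = 10.675630/sin(81.9513°) = 10.781837
C = V + |VC|·bis = (-9.4332,18.0562)
T_A = V + ((C−V)·d_A)·d_A = V + 1.5096·d_A = (-2.5192,26.1904)
T_B = V + ((C−V)·d_B)·d_B = V + 1.5096·d_B = (-0.5349,23.9545)
sweep = 180° − θ = 16.0974°

center=(-9.4332,18.0562) T_A=(-2.5192,26.1904) T_B=(-0.5349,23.9545) sweep=16.0974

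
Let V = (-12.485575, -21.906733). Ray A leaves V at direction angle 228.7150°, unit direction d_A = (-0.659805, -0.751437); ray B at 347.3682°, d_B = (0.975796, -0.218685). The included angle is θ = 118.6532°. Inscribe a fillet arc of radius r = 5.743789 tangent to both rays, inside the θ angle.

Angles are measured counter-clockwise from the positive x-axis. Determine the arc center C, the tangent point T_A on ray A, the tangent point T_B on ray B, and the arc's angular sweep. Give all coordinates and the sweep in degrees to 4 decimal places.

bisector direction at 288.0416° = (0.309707,-0.950832)
center distance |VC| = r/sin(θ/2) = 5.743789/sin(59.3266°) = 6.678132
C = V + |VC|·bis = (-10.4173,-28.2565)
T_A = V + ((C−V)·d_A)·d_A = V + 3.4068·d_A = (-14.7334,-24.4667)
T_B = V + ((C−V)·d_B)·d_B = V + 3.4068·d_B = (-9.1612,-22.6518)
sweep = 180° − θ = 61.3468°

center=(-10.4173,-28.2565) T_A=(-14.7334,-24.4667) T_B=(-9.1612,-22.6518) sweep=61.3468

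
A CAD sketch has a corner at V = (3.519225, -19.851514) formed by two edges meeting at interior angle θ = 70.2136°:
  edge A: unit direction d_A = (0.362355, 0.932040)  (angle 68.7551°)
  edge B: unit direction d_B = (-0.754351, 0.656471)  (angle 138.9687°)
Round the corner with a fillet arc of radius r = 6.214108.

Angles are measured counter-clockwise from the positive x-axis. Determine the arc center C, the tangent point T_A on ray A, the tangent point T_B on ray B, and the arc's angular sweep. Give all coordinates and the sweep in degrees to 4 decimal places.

bisector direction at 103.8619° = (-0.239582,0.970876)
center distance |VC| = r/sin(θ/2) = 6.214108/sin(35.1068°) = 10.805221
C = V + |VC|·bis = (0.9305,-9.3610)
T_A = V + ((C−V)·d_A)·d_A = V + 8.8396·d_A = (6.7223,-11.6127)
T_B = V + ((C−V)·d_B)·d_B = V + 8.8396·d_B = (-3.1489,-14.0486)
sweep = 180° − θ = 109.7864°

center=(0.9305,-9.3610) T_A=(6.7223,-11.6127) T_B=(-3.1489,-14.0486) sweep=109.7864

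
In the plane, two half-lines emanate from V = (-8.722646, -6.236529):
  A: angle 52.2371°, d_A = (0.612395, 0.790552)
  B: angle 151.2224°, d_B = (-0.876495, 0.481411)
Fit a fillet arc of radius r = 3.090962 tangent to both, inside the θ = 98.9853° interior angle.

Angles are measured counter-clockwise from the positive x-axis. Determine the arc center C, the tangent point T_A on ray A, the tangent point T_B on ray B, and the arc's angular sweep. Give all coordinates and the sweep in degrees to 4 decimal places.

center=(-9.5491,-2.2561) T_A=(-7.1055,-4.1490) T_B=(-11.0371,-4.9653) sweep=81.0147

bisector direction at 101.7297° = (-0.203296,0.979117)
center distance |VC| = r/sin(θ/2) = 3.090962/sin(49.4926°) = 4.065329
C = V + |VC|·bis = (-9.5491,-2.2561)
T_A = V + ((C−V)·d_A)·d_A = V + 2.6406·d_A = (-7.1055,-4.1490)
T_B = V + ((C−V)·d_B)·d_B = V + 2.6406·d_B = (-11.0371,-4.9653)
sweep = 180° − θ = 81.0147°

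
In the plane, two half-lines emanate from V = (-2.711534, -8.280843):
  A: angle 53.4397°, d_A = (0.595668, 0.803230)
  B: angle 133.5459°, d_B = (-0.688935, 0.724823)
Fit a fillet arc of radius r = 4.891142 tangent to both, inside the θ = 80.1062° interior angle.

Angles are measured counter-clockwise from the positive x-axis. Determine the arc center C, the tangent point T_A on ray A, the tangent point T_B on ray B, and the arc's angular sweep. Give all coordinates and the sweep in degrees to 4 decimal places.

center=(-3.1746,-0.6941) T_A=(0.7541,-3.6076) T_B=(-6.7198,-4.0638) sweep=99.8938

bisector direction at 93.4928° = (-0.060923,0.998142)
center distance |VC| = r/sin(θ/2) = 4.891142/sin(40.0531°) = 7.600874
C = V + |VC|·bis = (-3.1746,-0.6941)
T_A = V + ((C−V)·d_A)·d_A = V + 5.8181·d_A = (0.7541,-3.6076)
T_B = V + ((C−V)·d_B)·d_B = V + 5.8181·d_B = (-6.7198,-4.0638)
sweep = 180° − θ = 99.8938°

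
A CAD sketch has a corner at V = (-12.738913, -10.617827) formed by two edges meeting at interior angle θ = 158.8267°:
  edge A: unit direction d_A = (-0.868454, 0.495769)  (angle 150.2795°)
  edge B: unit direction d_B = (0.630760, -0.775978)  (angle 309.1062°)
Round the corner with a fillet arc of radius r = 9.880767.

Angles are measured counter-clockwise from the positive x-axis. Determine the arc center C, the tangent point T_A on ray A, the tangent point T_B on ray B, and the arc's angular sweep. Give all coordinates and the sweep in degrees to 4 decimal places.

bisector direction at 229.6929° = (-0.646885,-0.762588)
center distance |VC| = r/sin(θ/2) = 9.880767/sin(79.4133°) = 10.051868
C = V + |VC|·bis = (-19.2413,-18.2833)
T_A = V + ((C−V)·d_A)·d_A = V + 1.8468·d_A = (-14.3427,-9.7023)
T_B = V + ((C−V)·d_B)·d_B = V + 1.8468·d_B = (-11.5741,-12.0509)
sweep = 180° − θ = 21.1733°

center=(-19.2413,-18.2833) T_A=(-14.3427,-9.7023) T_B=(-11.5741,-12.0509) sweep=21.1733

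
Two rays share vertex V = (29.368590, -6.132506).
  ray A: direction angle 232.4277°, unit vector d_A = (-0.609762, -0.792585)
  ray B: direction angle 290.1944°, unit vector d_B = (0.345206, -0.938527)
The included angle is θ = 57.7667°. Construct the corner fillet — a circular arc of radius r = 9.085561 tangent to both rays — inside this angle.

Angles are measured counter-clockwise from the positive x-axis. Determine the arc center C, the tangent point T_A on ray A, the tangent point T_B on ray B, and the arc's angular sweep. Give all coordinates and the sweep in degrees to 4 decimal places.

bisector direction at 261.3111° = (-0.151070,-0.988523)
center distance |VC| = r/sin(θ/2) = 9.085561/sin(28.8834°) = 18.809597
C = V + |VC|·bis = (26.5270,-24.7262)
T_A = V + ((C−V)·d_A)·d_A = V + 16.4698·d_A = (19.3259,-19.1862)
T_B = V + ((C−V)·d_B)·d_B = V + 16.4698·d_B = (35.0541,-21.5898)
sweep = 180° − θ = 122.2333°

center=(26.5270,-24.7262) T_A=(19.3259,-19.1862) T_B=(35.0541,-21.5898) sweep=122.2333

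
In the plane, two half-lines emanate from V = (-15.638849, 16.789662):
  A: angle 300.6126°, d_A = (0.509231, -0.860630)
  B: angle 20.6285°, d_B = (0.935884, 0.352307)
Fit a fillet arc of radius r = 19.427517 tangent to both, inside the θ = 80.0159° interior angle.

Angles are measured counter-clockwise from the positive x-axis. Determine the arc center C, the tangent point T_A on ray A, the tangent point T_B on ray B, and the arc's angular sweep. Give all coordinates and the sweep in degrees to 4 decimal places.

bisector direction at 340.6205° = (0.943342,-0.331823)
center distance |VC| = r/sin(θ/2) = 19.427517/sin(40.0080°) = 30.218854
C = V + |VC|·bis = (12.8679,6.7624)
T_A = V + ((C−V)·d_A)·d_A = V + 23.1463·d_A = (-3.8520,-3.1307)
T_B = V + ((C−V)·d_B)·d_B = V + 23.1463·d_B = (6.0234,24.9443)
sweep = 180° − θ = 99.9841°

center=(12.8679,6.7624) T_A=(-3.8520,-3.1307) T_B=(6.0234,24.9443) sweep=99.9841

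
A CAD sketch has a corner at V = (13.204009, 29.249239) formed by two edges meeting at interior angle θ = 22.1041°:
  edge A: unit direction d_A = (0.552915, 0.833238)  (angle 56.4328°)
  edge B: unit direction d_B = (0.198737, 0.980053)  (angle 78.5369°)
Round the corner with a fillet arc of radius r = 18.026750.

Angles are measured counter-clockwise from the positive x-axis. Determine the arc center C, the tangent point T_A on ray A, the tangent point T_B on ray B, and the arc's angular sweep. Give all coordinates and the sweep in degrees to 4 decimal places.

bisector direction at 67.4849° = (0.382928,0.923778)
center distance |VC| = r/sin(θ/2) = 18.026750/sin(11.0520°) = 94.035926
C = V + |VC|·bis = (49.2130,116.1176)
T_A = V + ((C−V)·d_A)·d_A = V + 92.2919·d_A = (64.2335,106.1503)
T_B = V + ((C−V)·d_B)·d_B = V + 92.2919·d_B = (31.5458,119.7002)
sweep = 180° − θ = 157.8959°

center=(49.2130,116.1176) T_A=(64.2335,106.1503) T_B=(31.5458,119.7002) sweep=157.8959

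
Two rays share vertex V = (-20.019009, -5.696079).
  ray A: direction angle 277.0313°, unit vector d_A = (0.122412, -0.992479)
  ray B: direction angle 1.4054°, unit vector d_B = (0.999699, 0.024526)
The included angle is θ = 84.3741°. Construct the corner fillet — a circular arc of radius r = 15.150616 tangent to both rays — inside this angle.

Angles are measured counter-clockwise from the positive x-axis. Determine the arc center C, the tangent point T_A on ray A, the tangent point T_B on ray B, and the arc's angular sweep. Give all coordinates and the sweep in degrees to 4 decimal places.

center=(-2.9361,-20.4321) T_A=(-17.9727,-22.2868) T_B=(-3.3076,-5.2861) sweep=95.6259

bisector direction at 319.2183° = (0.757204,-0.653178)
center distance |VC| = r/sin(θ/2) = 15.150616/sin(42.1870°) = 22.560562
C = V + |VC|·bis = (-2.9361,-20.4321)
T_A = V + ((C−V)·d_A)·d_A = V + 16.7164·d_A = (-17.9727,-22.2868)
T_B = V + ((C−V)·d_B)·d_B = V + 16.7164·d_B = (-3.3076,-5.2861)
sweep = 180° − θ = 95.6259°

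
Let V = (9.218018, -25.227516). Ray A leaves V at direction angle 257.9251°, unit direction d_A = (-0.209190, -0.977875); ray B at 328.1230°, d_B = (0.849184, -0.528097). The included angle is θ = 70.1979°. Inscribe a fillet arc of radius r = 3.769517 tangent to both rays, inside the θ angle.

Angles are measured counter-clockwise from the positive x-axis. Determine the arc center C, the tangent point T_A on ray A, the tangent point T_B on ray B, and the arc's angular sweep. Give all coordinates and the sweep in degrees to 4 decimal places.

center=(11.7821,-31.2611) T_A=(8.0960,-30.4725) T_B=(13.7728,-28.0601) sweep=109.8021

bisector direction at 293.0240° = (0.391117,-0.920341)
center distance |VC| = r/sin(θ/2) = 3.769517/sin(35.0990°) = 6.555793
C = V + |VC|·bis = (11.7821,-31.2611)
T_A = V + ((C−V)·d_A)·d_A = V + 5.3637·d_A = (8.0960,-30.4725)
T_B = V + ((C−V)·d_B)·d_B = V + 5.3637·d_B = (13.7728,-28.0601)
sweep = 180° − θ = 109.8021°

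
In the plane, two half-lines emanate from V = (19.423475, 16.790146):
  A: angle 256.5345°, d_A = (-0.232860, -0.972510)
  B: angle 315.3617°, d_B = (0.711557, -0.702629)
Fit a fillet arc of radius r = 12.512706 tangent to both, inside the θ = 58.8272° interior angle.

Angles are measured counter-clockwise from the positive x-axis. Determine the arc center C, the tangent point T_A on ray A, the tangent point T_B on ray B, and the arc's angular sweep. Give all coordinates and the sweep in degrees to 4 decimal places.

center=(26.4241,-7.7076) T_A=(14.2553,-4.7939) T_B=(35.2159,1.1959) sweep=121.1728

bisector direction at 285.9481° = (0.274767,-0.961511)
center distance |VC| = r/sin(θ/2) = 12.512706/sin(29.4136°) = 25.478391
C = V + |VC|·bis = (26.4241,-7.7076)
T_A = V + ((C−V)·d_A)·d_A = V + 22.1942·d_A = (14.2553,-4.7939)
T_B = V + ((C−V)·d_B)·d_B = V + 22.1942·d_B = (35.2159,1.1959)
sweep = 180° − θ = 121.1728°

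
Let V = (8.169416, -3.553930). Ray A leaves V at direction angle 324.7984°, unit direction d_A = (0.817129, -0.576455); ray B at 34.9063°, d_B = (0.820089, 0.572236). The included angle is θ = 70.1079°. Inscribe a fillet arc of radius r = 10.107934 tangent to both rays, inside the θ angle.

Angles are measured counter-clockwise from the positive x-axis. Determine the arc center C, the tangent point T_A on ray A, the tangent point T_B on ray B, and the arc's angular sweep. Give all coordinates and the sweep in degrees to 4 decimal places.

center=(25.7683,-3.5993) T_A=(19.9416,-11.8588) T_B=(19.9842,4.6901) sweep=109.8921

bisector direction at 359.8524° = (0.999997,-0.002577)
center distance |VC| = r/sin(θ/2) = 10.107934/sin(35.0540°) = 17.598987
C = V + |VC|·bis = (25.7683,-3.5993)
T_A = V + ((C−V)·d_A)·d_A = V + 14.4067·d_A = (19.9416,-11.8588)
T_B = V + ((C−V)·d_B)·d_B = V + 14.4067·d_B = (19.9842,4.6901)
sweep = 180° − θ = 109.8921°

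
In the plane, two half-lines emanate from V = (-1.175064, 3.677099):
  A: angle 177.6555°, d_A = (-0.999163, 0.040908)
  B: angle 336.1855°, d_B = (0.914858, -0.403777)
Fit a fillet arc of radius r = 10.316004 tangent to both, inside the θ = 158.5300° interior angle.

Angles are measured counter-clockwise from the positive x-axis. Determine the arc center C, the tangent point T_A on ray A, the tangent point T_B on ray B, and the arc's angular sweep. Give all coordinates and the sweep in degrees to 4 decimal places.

center=(-3.5512,-6.5503) T_A=(-3.1292,3.7571) T_B=(0.6142,2.8874) sweep=21.4700

bisector direction at 256.9205° = (-0.226303,-0.974057)
center distance |VC| = r/sin(θ/2) = 10.316004/sin(79.2650°) = 10.499758
C = V + |VC|·bis = (-3.5512,-6.5503)
T_A = V + ((C−V)·d_A)·d_A = V + 1.9558·d_A = (-3.1292,3.7571)
T_B = V + ((C−V)·d_B)·d_B = V + 1.9558·d_B = (0.6142,2.8874)
sweep = 180° − θ = 21.4700°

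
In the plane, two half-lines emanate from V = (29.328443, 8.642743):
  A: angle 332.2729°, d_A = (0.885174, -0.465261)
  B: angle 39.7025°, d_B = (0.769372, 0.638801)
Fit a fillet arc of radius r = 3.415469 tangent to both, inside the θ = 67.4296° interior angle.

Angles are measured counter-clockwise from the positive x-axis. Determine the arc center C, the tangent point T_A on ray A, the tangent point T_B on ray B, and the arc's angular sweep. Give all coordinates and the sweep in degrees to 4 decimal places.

bisector direction at 5.9877° = (0.994544,0.104315)
center distance |VC| = r/sin(θ/2) = 3.415469/sin(33.7148°) = 6.153341
C = V + |VC|·bis = (35.4482,9.2846)
T_A = V + ((C−V)·d_A)·d_A = V + 5.1184·d_A = (33.8591,6.2613)
T_B = V + ((C−V)·d_B)·d_B = V + 5.1184·d_B = (33.2664,11.9124)
sweep = 180° − θ = 112.5704°

center=(35.4482,9.2846) T_A=(33.8591,6.2613) T_B=(33.2664,11.9124) sweep=112.5704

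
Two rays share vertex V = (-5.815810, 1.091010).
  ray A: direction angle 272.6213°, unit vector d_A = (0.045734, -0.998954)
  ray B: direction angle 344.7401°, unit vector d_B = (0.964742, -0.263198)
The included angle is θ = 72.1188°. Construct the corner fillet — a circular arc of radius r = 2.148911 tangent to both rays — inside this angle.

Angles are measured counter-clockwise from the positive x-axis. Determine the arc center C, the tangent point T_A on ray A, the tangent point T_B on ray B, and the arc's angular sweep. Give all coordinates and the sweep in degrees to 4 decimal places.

bisector direction at 308.6807° = (0.624980,-0.780641)
center distance |VC| = r/sin(θ/2) = 2.148911/sin(36.0594°) = 3.650738
C = V + |VC|·bis = (-3.5342,-1.7589)
T_A = V + ((C−V)·d_A)·d_A = V + 2.9513·d_A = (-5.6808,-1.8572)
T_B = V + ((C−V)·d_B)·d_B = V + 2.9513·d_B = (-2.9686,0.3142)
sweep = 180° − θ = 107.8812°

center=(-3.5342,-1.7589) T_A=(-5.6808,-1.8572) T_B=(-2.9686,0.3142) sweep=107.8812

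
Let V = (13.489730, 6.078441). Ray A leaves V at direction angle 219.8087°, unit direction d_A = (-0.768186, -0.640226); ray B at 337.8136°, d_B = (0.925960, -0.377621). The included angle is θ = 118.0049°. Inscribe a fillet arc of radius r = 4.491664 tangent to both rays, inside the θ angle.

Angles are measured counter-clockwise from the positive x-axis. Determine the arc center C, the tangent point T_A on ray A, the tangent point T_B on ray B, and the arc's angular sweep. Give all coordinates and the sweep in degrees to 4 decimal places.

center=(14.2924,0.9003) T_A=(11.4167,4.3507) T_B=(15.9885,5.0594) sweep=61.9951

bisector direction at 278.8111° = (0.153178,-0.988199)
center distance |VC| = r/sin(θ/2) = 4.491664/sin(59.0025°) = 5.239991
C = V + |VC|·bis = (14.2924,0.9003)
T_A = V + ((C−V)·d_A)·d_A = V + 2.6986·d_A = (11.4167,4.3507)
T_B = V + ((C−V)·d_B)·d_B = V + 2.6986·d_B = (15.9885,5.0594)
sweep = 180° − θ = 61.9951°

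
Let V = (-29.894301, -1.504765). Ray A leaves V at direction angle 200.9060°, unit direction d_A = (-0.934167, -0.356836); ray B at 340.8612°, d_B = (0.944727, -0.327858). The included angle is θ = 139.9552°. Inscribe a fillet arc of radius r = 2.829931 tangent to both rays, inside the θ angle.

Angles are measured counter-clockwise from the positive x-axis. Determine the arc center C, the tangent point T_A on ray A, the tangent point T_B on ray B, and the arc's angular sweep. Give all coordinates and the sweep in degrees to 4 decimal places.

center=(-29.8479,-4.5164) T_A=(-30.8577,-1.8728) T_B=(-28.9200,-1.8429) sweep=40.0448

bisector direction at 270.8836° = (0.015421,-0.999881)
center distance |VC| = r/sin(θ/2) = 2.829931/sin(69.9776°) = 3.011978
C = V + |VC|·bis = (-29.8479,-4.5164)
T_A = V + ((C−V)·d_A)·d_A = V + 1.0313·d_A = (-30.8577,-1.8728)
T_B = V + ((C−V)·d_B)·d_B = V + 1.0313·d_B = (-28.9200,-1.8429)
sweep = 180° − θ = 40.0448°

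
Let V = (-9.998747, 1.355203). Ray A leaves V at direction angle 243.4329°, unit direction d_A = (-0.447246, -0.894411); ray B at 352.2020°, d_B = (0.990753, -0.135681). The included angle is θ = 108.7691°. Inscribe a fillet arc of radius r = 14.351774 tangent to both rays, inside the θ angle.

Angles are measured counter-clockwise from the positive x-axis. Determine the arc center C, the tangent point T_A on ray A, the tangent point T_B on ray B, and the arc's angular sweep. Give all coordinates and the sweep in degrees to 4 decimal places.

center=(-1.7604,-14.2588) T_A=(-14.5968,-7.8400) T_B=(0.1869,-0.0397) sweep=71.2309

bisector direction at 297.8175° = (0.466656,-0.884439)
center distance |VC| = r/sin(θ/2) = 14.351774/sin(54.3845°) = 17.654080
C = V + |VC|·bis = (-1.7604,-14.2588)
T_A = V + ((C−V)·d_A)·d_A = V + 10.2807·d_A = (-14.5968,-7.8400)
T_B = V + ((C−V)·d_B)·d_B = V + 10.2807·d_B = (0.1869,-0.0397)
sweep = 180° − θ = 71.2309°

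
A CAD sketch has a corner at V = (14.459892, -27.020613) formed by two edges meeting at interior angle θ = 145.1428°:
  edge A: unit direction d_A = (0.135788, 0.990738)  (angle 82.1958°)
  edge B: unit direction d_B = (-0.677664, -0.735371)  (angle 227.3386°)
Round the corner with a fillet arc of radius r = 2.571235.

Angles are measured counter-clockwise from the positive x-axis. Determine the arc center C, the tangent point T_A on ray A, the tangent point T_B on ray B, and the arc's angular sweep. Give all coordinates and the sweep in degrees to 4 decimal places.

bisector direction at 154.7672° = (-0.904583,0.426297)
center distance |VC| = r/sin(θ/2) = 2.571235/sin(72.5714°) = 2.694958
C = V + |VC|·bis = (12.0221,-25.8718)
T_A = V + ((C−V)·d_A)·d_A = V + 0.8072·d_A = (14.5695,-26.2209)
T_B = V + ((C−V)·d_B)·d_B = V + 0.8072·d_B = (13.9129,-27.6142)
sweep = 180° − θ = 34.8572°

center=(12.0221,-25.8718) T_A=(14.5695,-26.2209) T_B=(13.9129,-27.6142) sweep=34.8572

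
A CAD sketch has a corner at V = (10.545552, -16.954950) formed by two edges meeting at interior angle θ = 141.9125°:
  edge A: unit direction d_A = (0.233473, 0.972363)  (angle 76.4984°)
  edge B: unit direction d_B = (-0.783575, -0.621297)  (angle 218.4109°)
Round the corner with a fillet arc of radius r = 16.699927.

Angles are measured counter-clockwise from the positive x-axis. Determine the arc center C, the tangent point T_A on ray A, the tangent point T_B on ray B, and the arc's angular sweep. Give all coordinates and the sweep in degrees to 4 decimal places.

center=(-4.3470,-7.4508) T_A=(11.8914,-11.3497) T_B=(6.0286,-20.5364) sweep=38.0875

bisector direction at 147.4547° = (-0.842966,0.537967)
center distance |VC| = r/sin(θ/2) = 16.699927/sin(70.9562°) = 17.666838
C = V + |VC|·bis = (-4.3470,-7.4508)
T_A = V + ((C−V)·d_A)·d_A = V + 5.7645·d_A = (11.8914,-11.3497)
T_B = V + ((C−V)·d_B)·d_B = V + 5.7645·d_B = (6.0286,-20.5364)
sweep = 180° − θ = 38.0875°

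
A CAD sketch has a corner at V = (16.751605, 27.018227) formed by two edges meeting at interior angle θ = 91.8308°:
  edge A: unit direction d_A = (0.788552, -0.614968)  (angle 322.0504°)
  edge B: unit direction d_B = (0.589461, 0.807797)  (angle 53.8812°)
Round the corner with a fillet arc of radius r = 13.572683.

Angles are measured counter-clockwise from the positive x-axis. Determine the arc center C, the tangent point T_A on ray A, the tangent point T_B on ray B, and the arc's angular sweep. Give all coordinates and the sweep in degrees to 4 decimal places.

center=(35.4645,29.6368) T_A=(27.1177,18.9340) T_B=(24.5005,37.6373) sweep=88.1692

bisector direction at 7.9658° = (0.990351,0.138582)
center distance |VC| = r/sin(θ/2) = 13.572683/sin(45.9154°) = 18.895213
C = V + |VC|·bis = (35.4645,29.6368)
T_A = V + ((C−V)·d_A)·d_A = V + 13.1458·d_A = (27.1177,18.9340)
T_B = V + ((C−V)·d_B)·d_B = V + 13.1458·d_B = (24.5005,37.6373)
sweep = 180° − θ = 88.1692°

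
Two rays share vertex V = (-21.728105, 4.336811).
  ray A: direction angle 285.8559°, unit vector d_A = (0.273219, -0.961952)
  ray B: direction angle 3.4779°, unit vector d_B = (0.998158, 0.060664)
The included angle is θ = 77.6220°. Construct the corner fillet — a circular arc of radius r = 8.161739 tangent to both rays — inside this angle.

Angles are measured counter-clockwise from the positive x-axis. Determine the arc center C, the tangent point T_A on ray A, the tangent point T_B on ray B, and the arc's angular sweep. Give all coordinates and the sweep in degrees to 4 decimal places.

center=(-11.1045,-3.1943) T_A=(-18.9557,-5.4243) T_B=(-11.5996,4.9524) sweep=102.3780

bisector direction at 324.6669° = (0.815804,-0.578329)
center distance |VC| = r/sin(θ/2) = 8.161739/sin(38.8110°) = 13.022249
C = V + |VC|·bis = (-11.1045,-3.1943)
T_A = V + ((C−V)·d_A)·d_A = V + 10.1472·d_A = (-18.9557,-5.4243)
T_B = V + ((C−V)·d_B)·d_B = V + 10.1472·d_B = (-11.5996,4.9524)
sweep = 180° − θ = 102.3780°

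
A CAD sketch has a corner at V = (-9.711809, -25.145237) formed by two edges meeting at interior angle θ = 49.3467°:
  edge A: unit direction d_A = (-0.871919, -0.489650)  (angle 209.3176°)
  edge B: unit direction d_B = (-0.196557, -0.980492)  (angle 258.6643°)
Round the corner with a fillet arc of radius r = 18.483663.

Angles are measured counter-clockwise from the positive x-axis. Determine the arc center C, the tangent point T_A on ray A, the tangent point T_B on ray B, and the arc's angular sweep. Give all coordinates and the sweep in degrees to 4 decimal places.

center=(-35.7435,-60.9629) T_A=(-44.7940,-44.8466) T_B=(-17.6204,-64.5960) sweep=130.6533

bisector direction at 233.9909° = (-0.587913,-0.808924)
center distance |VC| = r/sin(θ/2) = 18.483663/sin(24.6733°) = 44.278138
C = V + |VC|·bis = (-35.7435,-60.9629)
T_A = V + ((C−V)·d_A)·d_A = V + 40.2357·d_A = (-44.7940,-44.8466)
T_B = V + ((C−V)·d_B)·d_B = V + 40.2357·d_B = (-17.6204,-64.5960)
sweep = 180° − θ = 130.6533°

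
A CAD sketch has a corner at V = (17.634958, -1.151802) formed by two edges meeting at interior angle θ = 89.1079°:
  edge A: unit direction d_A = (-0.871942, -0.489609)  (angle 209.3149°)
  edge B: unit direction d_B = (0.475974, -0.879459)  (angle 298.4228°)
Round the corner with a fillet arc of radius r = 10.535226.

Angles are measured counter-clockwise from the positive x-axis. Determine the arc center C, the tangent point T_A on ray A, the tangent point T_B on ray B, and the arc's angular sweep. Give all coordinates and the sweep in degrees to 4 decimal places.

bisector direction at 253.8689° = (-0.277837,-0.960628)
center distance |VC| = r/sin(θ/2) = 10.535226/sin(44.5540°) = 15.016417
C = V + |VC|·bis = (13.4628,-15.5770)
T_A = V + ((C−V)·d_A)·d_A = V + 10.7006·d_A = (8.3047,-6.3909)
T_B = V + ((C−V)·d_B)·d_B = V + 10.7006·d_B = (22.7281,-10.5625)
sweep = 180° − θ = 90.8921°

center=(13.4628,-15.5770) T_A=(8.3047,-6.3909) T_B=(22.7281,-10.5625) sweep=90.8921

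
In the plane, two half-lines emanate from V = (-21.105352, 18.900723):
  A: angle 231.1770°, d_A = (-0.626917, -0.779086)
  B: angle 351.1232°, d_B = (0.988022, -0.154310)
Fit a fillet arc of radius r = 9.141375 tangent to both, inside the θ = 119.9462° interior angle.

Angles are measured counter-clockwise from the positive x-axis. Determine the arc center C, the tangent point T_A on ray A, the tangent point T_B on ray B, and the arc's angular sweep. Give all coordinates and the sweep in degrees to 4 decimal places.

bisector direction at 291.1501° = (0.360812,-0.932638)
center distance |VC| = r/sin(θ/2) = 9.141375/sin(59.9731°) = 10.558414
C = V + |VC|·bis = (-17.2957,9.0535)
T_A = V + ((C−V)·d_A)·d_A = V + 5.2835·d_A = (-24.4177,14.7844)
T_B = V + ((C−V)·d_B)·d_B = V + 5.2835·d_B = (-15.8851,18.0854)
sweep = 180° − θ = 60.0538°

center=(-17.2957,9.0535) T_A=(-24.4177,14.7844) T_B=(-15.8851,18.0854) sweep=60.0538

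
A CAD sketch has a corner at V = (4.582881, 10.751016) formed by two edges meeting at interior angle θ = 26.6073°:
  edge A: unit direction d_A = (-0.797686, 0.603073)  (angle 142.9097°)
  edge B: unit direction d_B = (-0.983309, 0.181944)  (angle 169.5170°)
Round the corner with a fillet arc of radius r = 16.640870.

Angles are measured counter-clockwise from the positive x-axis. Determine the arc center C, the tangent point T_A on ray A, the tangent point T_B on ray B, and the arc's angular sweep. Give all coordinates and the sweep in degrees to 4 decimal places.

bisector direction at 156.2133° = (-0.915054,0.403332)
center distance |VC| = r/sin(θ/2) = 16.640870/sin(13.3036°) = 72.316478
C = V + |VC|·bis = (-61.5906,39.9186)
T_A = V + ((C−V)·d_A)·d_A = V + 70.3758·d_A = (-51.5549,53.1928)
T_B = V + ((C−V)·d_B)·d_B = V + 70.3758·d_B = (-64.6183,23.5555)
sweep = 180° − θ = 153.3927°

center=(-61.5906,39.9186) T_A=(-51.5549,53.1928) T_B=(-64.6183,23.5555) sweep=153.3927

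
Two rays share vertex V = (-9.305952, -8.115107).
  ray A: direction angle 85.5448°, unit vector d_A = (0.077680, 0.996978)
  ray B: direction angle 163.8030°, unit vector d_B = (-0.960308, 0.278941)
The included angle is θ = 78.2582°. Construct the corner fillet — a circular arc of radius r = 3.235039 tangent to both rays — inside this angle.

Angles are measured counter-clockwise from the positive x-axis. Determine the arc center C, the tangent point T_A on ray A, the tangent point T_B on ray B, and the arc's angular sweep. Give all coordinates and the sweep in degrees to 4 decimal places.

center=(-12.2223,-3.8992) T_A=(-8.9971,-4.1505) T_B=(-13.1247,-7.0059) sweep=101.7418

bisector direction at 124.6739° = (-0.568905,0.822403)
center distance |VC| = r/sin(θ/2) = 3.235039/sin(39.1291°) = 5.126277
C = V + |VC|·bis = (-12.2223,-3.8992)
T_A = V + ((C−V)·d_A)·d_A = V + 3.9766·d_A = (-8.9971,-4.1505)
T_B = V + ((C−V)·d_B)·d_B = V + 3.9766·d_B = (-13.1247,-7.0059)
sweep = 180° − θ = 101.7418°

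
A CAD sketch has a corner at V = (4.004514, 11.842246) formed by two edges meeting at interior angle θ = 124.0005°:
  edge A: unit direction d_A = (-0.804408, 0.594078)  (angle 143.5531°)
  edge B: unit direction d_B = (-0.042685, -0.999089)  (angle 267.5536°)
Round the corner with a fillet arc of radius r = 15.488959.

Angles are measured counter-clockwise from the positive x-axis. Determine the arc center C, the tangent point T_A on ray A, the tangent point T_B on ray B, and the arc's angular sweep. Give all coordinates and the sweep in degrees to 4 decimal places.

center=(-11.8219,4.2754) T_A=(-2.6202,16.7348) T_B=(3.6530,3.6142) sweep=55.9995

bisector direction at 205.5533° = (-0.902184,-0.431351)
center distance |VC| = r/sin(θ/2) = 15.488959/sin(62.0003°) = 17.542290
C = V + |VC|·bis = (-11.8219,4.2754)
T_A = V + ((C−V)·d_A)·d_A = V + 8.2355·d_A = (-2.6202,16.7348)
T_B = V + ((C−V)·d_B)·d_B = V + 8.2355·d_B = (3.6530,3.6142)
sweep = 180° − θ = 55.9995°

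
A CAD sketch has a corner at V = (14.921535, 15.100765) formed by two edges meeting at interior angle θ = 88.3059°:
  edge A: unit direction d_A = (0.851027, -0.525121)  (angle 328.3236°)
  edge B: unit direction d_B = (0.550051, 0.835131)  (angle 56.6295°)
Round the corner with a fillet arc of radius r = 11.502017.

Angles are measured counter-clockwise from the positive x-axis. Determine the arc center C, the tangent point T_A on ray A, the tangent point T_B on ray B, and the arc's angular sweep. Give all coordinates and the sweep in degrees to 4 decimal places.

center=(31.0438,18.6681) T_A=(25.0039,8.8795) T_B=(21.4381,24.9948) sweep=91.6941

bisector direction at 12.4766° = (0.976385,0.216040)
center distance |VC| = r/sin(θ/2) = 11.502017/sin(44.1529°) = 16.512217
C = V + |VC|·bis = (31.0438,18.6681)
T_A = V + ((C−V)·d_A)·d_A = V + 11.8472·d_A = (25.0039,8.8795)
T_B = V + ((C−V)·d_B)·d_B = V + 11.8472·d_B = (21.4381,24.9948)
sweep = 180° − θ = 91.6941°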